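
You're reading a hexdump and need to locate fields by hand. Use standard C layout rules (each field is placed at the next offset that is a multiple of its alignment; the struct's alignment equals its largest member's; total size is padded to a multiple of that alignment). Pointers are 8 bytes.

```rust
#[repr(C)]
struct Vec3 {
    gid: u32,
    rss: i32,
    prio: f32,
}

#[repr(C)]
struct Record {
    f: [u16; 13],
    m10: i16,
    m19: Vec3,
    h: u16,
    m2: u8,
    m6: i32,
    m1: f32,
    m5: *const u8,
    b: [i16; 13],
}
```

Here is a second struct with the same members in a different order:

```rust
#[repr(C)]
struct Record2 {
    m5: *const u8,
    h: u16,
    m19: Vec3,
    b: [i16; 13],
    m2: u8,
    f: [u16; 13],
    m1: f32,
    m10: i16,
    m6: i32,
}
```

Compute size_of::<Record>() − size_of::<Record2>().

Vec3: gid at 0 (size 4, align 4) → ends 4; rss at 4 (size 4, align 4) → ends 8; prio at 8 (size 4, align 4) → ends 12; total 12 bytes, alignment 4
f at 0 (size 26, align 2) → ends 26
m10 at 26 (size 2, align 2) → ends 28
m19 at 28 (size 12, align 4) → ends 40
h at 40 (size 2, align 2) → ends 42
m2 at 42 (size 1, align 1) → ends 43
pad 1 to align 4 for m6
m6 at 44 (size 4, align 4) → ends 48
m1 at 48 (size 4, align 4) → ends 52
pad 4 to align 8 for m5
m5 at 56 (size 8, align 8) → ends 64
b at 64 (size 26, align 2) → ends 90
tail pad 6 to reach multiple of 8
total 96 bytes, alignment 8
— Record2 —
m5 at 0 (size 8, align 8) → ends 8
h at 8 (size 2, align 2) → ends 10
pad 2 to align 4 for m19
m19 at 12 (size 12, align 4) → ends 24
b at 24 (size 26, align 2) → ends 50
m2 at 50 (size 1, align 1) → ends 51
pad 1 to align 2 for f
f at 52 (size 26, align 2) → ends 78
pad 2 to align 4 for m1
m1 at 80 (size 4, align 4) → ends 84
m10 at 84 (size 2, align 2) → ends 86
pad 2 to align 4 for m6
m6 at 88 (size 4, align 4) → ends 92
tail pad 4 to reach multiple of 8
total 96 bytes, alignment 8
96 − 96 = 0

0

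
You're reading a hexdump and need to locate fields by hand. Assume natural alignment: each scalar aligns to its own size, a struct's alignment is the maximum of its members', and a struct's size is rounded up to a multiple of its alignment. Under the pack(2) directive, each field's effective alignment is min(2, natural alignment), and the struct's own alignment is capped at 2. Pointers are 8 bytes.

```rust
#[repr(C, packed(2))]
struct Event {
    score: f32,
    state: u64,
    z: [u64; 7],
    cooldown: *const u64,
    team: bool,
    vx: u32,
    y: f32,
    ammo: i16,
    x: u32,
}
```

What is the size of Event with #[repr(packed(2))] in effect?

@0: score [4B, align 2] → 4
@4: state [8B, align 2] → 12
@12: z [56B, align 2] → 68
@68: cooldown [8B, align 2] → 76
@76: team [1B, align 1] → 77
+1 pad (align 2)
@78: vx [4B, align 2] → 82
@82: y [4B, align 2] → 86
@86: ammo [2B, align 2] → 88
@88: x [4B, align 2] → 92
size 92, align 2

92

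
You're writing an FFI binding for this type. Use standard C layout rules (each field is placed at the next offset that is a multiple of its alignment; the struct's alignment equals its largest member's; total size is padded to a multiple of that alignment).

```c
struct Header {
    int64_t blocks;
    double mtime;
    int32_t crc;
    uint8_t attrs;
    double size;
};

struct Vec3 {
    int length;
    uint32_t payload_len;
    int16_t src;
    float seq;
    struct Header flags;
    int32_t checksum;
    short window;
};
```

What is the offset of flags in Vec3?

16

Header: @0: blocks [8B, align 8] → 8; @8: mtime [8B, align 8] → 16; @16: crc [4B, align 4] → 20; @20: attrs [1B, align 1] → 21; +3 pad (align 8); @24: size [8B, align 8] → 32; size 32, align 8
@0: length [4B, align 4] → 4
@4: payload_len [4B, align 4] → 8
@8: src [2B, align 2] → 10
+2 pad (align 4)
@12: seq [4B, align 4] → 16
@16: flags [32B, align 8] → 48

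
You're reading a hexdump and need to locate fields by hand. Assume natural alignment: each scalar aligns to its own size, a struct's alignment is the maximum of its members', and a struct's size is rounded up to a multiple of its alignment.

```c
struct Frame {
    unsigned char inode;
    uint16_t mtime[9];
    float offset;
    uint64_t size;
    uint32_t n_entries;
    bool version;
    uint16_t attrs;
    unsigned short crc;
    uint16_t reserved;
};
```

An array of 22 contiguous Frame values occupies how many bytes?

inode at 0 (size 1, align 1) → ends 1
pad 1 to align 2 for mtime
mtime at 2 (size 18, align 2) → ends 20
offset at 20 (size 4, align 4) → ends 24
size at 24 (size 8, align 8) → ends 32
n_entries at 32 (size 4, align 4) → ends 36
version at 36 (size 1, align 1) → ends 37
pad 1 to align 2 for attrs
attrs at 38 (size 2, align 2) → ends 40
crc at 40 (size 2, align 2) → ends 42
reserved at 42 (size 2, align 2) → ends 44
tail pad 4 to reach multiple of 8
total 48 bytes, alignment 8
array of 22: 22 × 48 = 1056

1056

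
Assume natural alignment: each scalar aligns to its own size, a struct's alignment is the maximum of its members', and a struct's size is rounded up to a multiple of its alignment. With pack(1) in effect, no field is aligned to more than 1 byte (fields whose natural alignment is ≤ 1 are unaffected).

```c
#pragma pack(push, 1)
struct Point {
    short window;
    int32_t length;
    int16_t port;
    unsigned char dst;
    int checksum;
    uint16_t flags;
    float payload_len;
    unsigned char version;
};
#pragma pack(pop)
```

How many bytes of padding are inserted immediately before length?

@0: window [2B, align 1] → 2
@2: length [4B, align 1] → 6

0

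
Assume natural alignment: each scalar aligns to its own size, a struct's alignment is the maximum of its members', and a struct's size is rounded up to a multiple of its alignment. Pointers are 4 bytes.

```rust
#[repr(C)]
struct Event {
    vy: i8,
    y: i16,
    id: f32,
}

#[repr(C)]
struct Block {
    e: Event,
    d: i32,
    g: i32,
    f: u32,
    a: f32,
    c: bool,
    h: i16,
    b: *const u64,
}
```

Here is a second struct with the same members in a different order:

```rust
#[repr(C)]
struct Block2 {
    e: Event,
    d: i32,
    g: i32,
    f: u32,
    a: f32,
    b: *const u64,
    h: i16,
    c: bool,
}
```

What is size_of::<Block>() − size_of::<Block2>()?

0

Event: 0..1  vy  (1B, 1-aligned); 1..2  -- padding (1B); 2..4  y  (2B, 2-aligned); 4..8  id  (4B, 4-aligned); sizeof = 8, alignof = 4
0..8  e  (8B, 4-aligned)
8..12  d  (4B, 4-aligned)
12..16  g  (4B, 4-aligned)
16..20  f  (4B, 4-aligned)
20..24  a  (4B, 4-aligned)
24..25  c  (1B, 1-aligned)
25..26  -- padding (1B)
26..28  h  (2B, 2-aligned)
28..32  b  (4B, 4-aligned)
sizeof = 32, alignof = 4
— Block2 —
0..8  e  (8B, 4-aligned)
8..12  d  (4B, 4-aligned)
12..16  g  (4B, 4-aligned)
16..20  f  (4B, 4-aligned)
20..24  a  (4B, 4-aligned)
24..28  b  (4B, 4-aligned)
28..30  h  (2B, 2-aligned)
30..31  c  (1B, 1-aligned)
31..32  -- tail padding (1B)
sizeof = 32, alignof = 4
32 − 32 = 0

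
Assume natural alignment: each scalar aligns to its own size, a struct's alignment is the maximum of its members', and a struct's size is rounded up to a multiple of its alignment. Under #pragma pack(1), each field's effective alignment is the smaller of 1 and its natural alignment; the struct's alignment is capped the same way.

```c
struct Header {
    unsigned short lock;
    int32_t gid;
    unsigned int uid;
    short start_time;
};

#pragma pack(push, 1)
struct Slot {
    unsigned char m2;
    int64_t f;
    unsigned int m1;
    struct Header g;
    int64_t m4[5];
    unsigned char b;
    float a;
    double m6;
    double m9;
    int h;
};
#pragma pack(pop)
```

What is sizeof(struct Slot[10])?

Header: 0..2  lock  (2B, 2-aligned); 2..4  -- padding (2B); 4..8  gid  (4B, 4-aligned); 8..12  uid  (4B, 4-aligned); 12..14  start_time  (2B, 2-aligned); 14..16  -- tail padding (2B); sizeof = 16, alignof = 4
0..1  m2  (1B, 1-aligned)
1..9  f  (8B, 1-aligned)
9..13  m1  (4B, 1-aligned)
13..29  g  (16B, 1-aligned)
29..69  m4  (40B, 1-aligned)
69..70  b  (1B, 1-aligned)
70..74  a  (4B, 1-aligned)
74..82  m6  (8B, 1-aligned)
82..90  m9  (8B, 1-aligned)
90..94  h  (4B, 1-aligned)
sizeof = 94, alignof = 1
array of 10: 10 × 94 = 940

940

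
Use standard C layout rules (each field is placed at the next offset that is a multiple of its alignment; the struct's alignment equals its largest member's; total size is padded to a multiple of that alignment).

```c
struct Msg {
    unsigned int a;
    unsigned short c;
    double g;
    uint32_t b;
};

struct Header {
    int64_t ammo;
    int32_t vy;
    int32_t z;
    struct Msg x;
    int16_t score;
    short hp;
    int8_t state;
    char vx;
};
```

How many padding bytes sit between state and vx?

Msg: a at 0 (size 4, align 4) → ends 4; c at 4 (size 2, align 2) → ends 6; pad 2 to align 8 for g; g at 8 (size 8, align 8) → ends 16; b at 16 (size 4, align 4) → ends 20; tail pad 4 to reach multiple of 8; total 24 bytes, alignment 8
ammo at 0 (size 8, align 8) → ends 8
vy at 8 (size 4, align 4) → ends 12
z at 12 (size 4, align 4) → ends 16
x at 16 (size 24, align 8) → ends 40
score at 40 (size 2, align 2) → ends 42
hp at 42 (size 2, align 2) → ends 44
state at 44 (size 1, align 1) → ends 45
vx at 45 (size 1, align 1) → ends 46

0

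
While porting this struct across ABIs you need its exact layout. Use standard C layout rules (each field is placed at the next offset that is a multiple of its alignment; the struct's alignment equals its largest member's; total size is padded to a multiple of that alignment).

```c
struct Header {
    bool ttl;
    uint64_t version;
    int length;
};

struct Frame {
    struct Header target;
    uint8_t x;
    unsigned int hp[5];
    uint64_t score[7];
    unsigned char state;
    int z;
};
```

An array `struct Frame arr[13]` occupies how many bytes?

1456

Header: ttl at 0 (size 1, align 1) → ends 1; pad 7 to align 8 for version; version at 8 (size 8, align 8) → ends 16; length at 16 (size 4, align 4) → ends 20; tail pad 4 to reach multiple of 8; total 24 bytes, alignment 8
target at 0 (size 24, align 8) → ends 24
x at 24 (size 1, align 1) → ends 25
pad 3 to align 4 for hp
hp at 28 (size 20, align 4) → ends 48
score at 48 (size 56, align 8) → ends 104
state at 104 (size 1, align 1) → ends 105
pad 3 to align 4 for z
z at 108 (size 4, align 4) → ends 112
total 112 bytes, alignment 8
array of 13: 13 × 112 = 1456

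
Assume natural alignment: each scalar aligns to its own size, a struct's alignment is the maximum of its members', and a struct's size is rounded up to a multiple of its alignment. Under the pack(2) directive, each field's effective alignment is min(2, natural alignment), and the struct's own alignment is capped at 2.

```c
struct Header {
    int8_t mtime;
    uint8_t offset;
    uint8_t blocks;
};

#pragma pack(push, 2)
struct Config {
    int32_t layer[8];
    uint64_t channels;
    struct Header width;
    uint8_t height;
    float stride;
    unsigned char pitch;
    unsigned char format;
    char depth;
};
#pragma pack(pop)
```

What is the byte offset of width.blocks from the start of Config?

Header: 0..1  mtime  (1B, 1-aligned); 1..2  offset  (1B, 1-aligned); 2..3  blocks  (1B, 1-aligned); sizeof = 3, alignof = 1
0..32  layer  (32B, 2-aligned)
32..40  channels  (8B, 2-aligned)
40..43  width  (3B, 1-aligned)
within Header: blocks at 2
40 + 2 = 42

42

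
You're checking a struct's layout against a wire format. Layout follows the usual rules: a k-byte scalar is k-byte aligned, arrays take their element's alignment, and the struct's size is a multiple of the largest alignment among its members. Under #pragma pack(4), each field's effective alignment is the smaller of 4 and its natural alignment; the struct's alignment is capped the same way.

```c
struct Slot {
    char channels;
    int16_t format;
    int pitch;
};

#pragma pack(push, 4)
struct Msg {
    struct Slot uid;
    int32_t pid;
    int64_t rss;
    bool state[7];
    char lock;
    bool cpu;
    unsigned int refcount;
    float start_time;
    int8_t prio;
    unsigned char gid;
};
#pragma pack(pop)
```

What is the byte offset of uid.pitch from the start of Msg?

4

Slot: @0: channels [1B, align 1] → 1; +1 pad (align 2); @2: format [2B, align 2] → 4; @4: pitch [4B, align 4] → 8; size 8, align 4
@0: uid [8B, align 4] → 8
within Slot: pitch at 4
0 + 4 = 4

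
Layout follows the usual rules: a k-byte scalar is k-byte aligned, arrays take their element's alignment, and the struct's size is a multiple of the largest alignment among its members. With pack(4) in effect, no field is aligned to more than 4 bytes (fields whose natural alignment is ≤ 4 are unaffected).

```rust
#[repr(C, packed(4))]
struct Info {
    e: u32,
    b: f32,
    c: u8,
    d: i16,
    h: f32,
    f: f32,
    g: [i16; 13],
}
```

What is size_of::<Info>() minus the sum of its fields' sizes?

0..4  e  (4B, 4-aligned)
4..8  b  (4B, 4-aligned)
8..9  c  (1B, 1-aligned)
9..10  -- padding (1B)
10..12  d  (2B, 2-aligned)
12..16  h  (4B, 4-aligned)
16..20  f  (4B, 4-aligned)
20..46  g  (26B, 2-aligned)
46..48  -- tail padding (2B)
sizeof = 48, alignof = 4
data bytes 45, size 48 → padding 3

3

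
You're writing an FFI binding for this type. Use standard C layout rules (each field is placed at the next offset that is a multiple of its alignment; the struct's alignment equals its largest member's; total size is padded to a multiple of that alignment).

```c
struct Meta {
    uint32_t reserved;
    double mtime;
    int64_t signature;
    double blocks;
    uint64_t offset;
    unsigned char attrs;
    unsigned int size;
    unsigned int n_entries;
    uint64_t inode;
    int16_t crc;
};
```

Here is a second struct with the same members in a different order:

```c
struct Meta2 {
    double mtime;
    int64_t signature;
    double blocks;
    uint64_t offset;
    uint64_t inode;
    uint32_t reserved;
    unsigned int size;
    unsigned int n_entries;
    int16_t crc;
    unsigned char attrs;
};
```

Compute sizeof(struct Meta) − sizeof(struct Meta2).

16

0..4  reserved  (4B, 4-aligned)
4..8  -- padding (4B)
8..16  mtime  (8B, 8-aligned)
16..24  signature  (8B, 8-aligned)
24..32  blocks  (8B, 8-aligned)
32..40  offset  (8B, 8-aligned)
40..41  attrs  (1B, 1-aligned)
41..44  -- padding (3B)
44..48  size  (4B, 4-aligned)
48..52  n_entries  (4B, 4-aligned)
52..56  -- padding (4B)
56..64  inode  (8B, 8-aligned)
64..66  crc  (2B, 2-aligned)
66..72  -- tail padding (6B)
sizeof = 72, alignof = 8
— Meta2 —
0..8  mtime  (8B, 8-aligned)
8..16  signature  (8B, 8-aligned)
16..24  blocks  (8B, 8-aligned)
24..32  offset  (8B, 8-aligned)
32..40  inode  (8B, 8-aligned)
40..44  reserved  (4B, 4-aligned)
44..48  size  (4B, 4-aligned)
48..52  n_entries  (4B, 4-aligned)
52..54  crc  (2B, 2-aligned)
54..55  attrs  (1B, 1-aligned)
55..56  -- tail padding (1B)
sizeof = 56, alignof = 8
72 − 56 = 16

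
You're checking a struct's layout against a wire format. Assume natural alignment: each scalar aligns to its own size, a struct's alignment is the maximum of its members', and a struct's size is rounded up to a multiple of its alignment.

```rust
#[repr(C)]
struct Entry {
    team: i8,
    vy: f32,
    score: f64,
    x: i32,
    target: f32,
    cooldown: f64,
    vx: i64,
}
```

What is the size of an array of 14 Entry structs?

@0: team [1B, align 1] → 1
+3 pad (align 4)
@4: vy [4B, align 4] → 8
@8: score [8B, align 8] → 16
@16: x [4B, align 4] → 20
@20: target [4B, align 4] → 24
@24: cooldown [8B, align 8] → 32
@32: vx [8B, align 8] → 40
size 40, align 8
array of 14: 14 × 40 = 560

560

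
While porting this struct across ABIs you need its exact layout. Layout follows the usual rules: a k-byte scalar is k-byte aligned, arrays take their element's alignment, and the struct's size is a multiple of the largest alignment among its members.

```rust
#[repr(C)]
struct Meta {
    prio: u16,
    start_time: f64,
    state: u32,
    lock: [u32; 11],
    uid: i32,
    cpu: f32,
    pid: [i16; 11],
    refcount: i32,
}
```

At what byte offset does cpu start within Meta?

0..2  prio  (2B, 2-aligned)
2..8  -- padding (6B)
8..16  start_time  (8B, 8-aligned)
16..20  state  (4B, 4-aligned)
20..64  lock  (44B, 4-aligned)
64..68  uid  (4B, 4-aligned)
68..72  cpu  (4B, 4-aligned)

68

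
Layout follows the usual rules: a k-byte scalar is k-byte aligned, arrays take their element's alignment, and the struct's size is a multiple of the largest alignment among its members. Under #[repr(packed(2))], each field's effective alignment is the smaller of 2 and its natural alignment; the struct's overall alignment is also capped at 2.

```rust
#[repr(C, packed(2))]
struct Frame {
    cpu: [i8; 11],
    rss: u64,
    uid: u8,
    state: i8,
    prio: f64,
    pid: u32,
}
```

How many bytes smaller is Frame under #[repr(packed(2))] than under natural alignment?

14

natural layout:
  0..11  cpu  (11B, 1-aligned)
  11..16  -- padding (5B)
  16..24  rss  (8B, 8-aligned)
  24..25  uid  (1B, 1-aligned)
  25..26  state  (1B, 1-aligned)
  26..32  -- padding (6B)
  32..40  prio  (8B, 8-aligned)
  40..44  pid  (4B, 4-aligned)
  44..48  -- tail padding (4B)
  sizeof = 48, alignof = 8
packed(2) layout:
  0..11  cpu  (11B, 1-aligned)
  11..12  -- padding (1B)
  12..20  rss  (8B, 2-aligned)
  20..21  uid  (1B, 1-aligned)
  21..22  state  (1B, 1-aligned)
  22..30  prio  (8B, 2-aligned)
  30..34  pid  (4B, 2-aligned)
  sizeof = 34, alignof = 2
48 − 34 = 14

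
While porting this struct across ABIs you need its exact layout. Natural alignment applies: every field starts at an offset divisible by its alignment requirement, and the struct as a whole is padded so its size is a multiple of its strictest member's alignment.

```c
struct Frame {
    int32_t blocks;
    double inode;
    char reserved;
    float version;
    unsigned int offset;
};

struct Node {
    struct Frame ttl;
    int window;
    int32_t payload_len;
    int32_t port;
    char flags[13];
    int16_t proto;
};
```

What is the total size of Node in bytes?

Frame: blocks at 0 (size 4, align 4) → ends 4; pad 4 to align 8 for inode; inode at 8 (size 8, align 8) → ends 16; reserved at 16 (size 1, align 1) → ends 17; pad 3 to align 4 for version; version at 20 (size 4, align 4) → ends 24; offset at 24 (size 4, align 4) → ends 28; tail pad 4 to reach multiple of 8; total 32 bytes, alignment 8
ttl at 0 (size 32, align 8) → ends 32
window at 32 (size 4, align 4) → ends 36
payload_len at 36 (size 4, align 4) → ends 40
port at 40 (size 4, align 4) → ends 44
flags at 44 (size 13, align 1) → ends 57
pad 1 to align 2 for proto
proto at 58 (size 2, align 2) → ends 60
tail pad 4 to reach multiple of 8
total 64 bytes, alignment 8

64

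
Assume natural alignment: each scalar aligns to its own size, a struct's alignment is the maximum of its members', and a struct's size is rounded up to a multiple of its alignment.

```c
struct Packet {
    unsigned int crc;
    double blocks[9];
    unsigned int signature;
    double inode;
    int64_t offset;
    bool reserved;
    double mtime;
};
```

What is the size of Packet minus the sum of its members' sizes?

0..4  crc  (4B, 4-aligned)
4..8  -- padding (4B)
8..80  blocks  (72B, 8-aligned)
80..84  signature  (4B, 4-aligned)
84..88  -- padding (4B)
88..96  inode  (8B, 8-aligned)
96..104  offset  (8B, 8-aligned)
104..105  reserved  (1B, 1-aligned)
105..112  -- padding (7B)
112..120  mtime  (8B, 8-aligned)
sizeof = 120, alignof = 8
data bytes 105, size 120 → padding 15

15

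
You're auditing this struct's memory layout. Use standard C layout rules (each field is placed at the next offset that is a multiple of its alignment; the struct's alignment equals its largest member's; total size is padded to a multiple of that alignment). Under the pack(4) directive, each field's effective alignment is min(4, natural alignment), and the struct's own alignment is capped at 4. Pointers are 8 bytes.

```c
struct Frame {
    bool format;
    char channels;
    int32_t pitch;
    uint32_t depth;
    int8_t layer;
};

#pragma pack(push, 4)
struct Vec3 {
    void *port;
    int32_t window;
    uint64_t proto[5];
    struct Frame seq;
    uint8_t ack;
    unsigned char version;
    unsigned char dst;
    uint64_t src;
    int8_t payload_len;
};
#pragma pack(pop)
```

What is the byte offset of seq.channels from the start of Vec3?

53

Frame: @0: format [1B, align 1] → 1; @1: channels [1B, align 1] → 2; +2 pad (align 4); @4: pitch [4B, align 4] → 8; @8: depth [4B, align 4] → 12; @12: layer [1B, align 1] → 13; +3 tail pad (align 4); size 16, align 4
@0: port [8B, align 4] → 8
@8: window [4B, align 4] → 12
@12: proto [40B, align 4] → 52
@52: seq [16B, align 4] → 68
within Frame: channels at 1
52 + 1 = 53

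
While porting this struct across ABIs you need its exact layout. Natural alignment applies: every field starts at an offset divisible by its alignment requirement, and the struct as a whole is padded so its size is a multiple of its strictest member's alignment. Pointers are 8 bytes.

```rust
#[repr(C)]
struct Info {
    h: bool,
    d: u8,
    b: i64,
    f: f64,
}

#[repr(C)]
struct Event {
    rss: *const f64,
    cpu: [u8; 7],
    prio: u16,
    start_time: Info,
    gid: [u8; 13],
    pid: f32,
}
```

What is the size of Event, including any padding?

Info: 0..1  h  (1B, 1-aligned); 1..2  d  (1B, 1-aligned); 2..8  -- padding (6B); 8..16  b  (8B, 8-aligned); 16..24  f  (8B, 8-aligned); sizeof = 24, alignof = 8
0..8  rss  (8B, 8-aligned)
8..15  cpu  (7B, 1-aligned)
15..16  -- padding (1B)
16..18  prio  (2B, 2-aligned)
18..24  -- padding (6B)
24..48  start_time  (24B, 8-aligned)
48..61  gid  (13B, 1-aligned)
61..64  -- padding (3B)
64..68  pid  (4B, 4-aligned)
68..72  -- tail padding (4B)
sizeof = 72, alignof = 8

72 bytes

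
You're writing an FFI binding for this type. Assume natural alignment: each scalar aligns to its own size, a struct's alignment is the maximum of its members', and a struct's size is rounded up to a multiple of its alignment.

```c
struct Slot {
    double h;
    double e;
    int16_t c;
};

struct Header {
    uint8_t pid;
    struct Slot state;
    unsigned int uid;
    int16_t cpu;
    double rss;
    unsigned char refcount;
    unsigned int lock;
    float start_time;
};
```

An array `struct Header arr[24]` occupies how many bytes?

1536

Slot: h at 0 (size 8, align 8) → ends 8; e at 8 (size 8, align 8) → ends 16; c at 16 (size 2, align 2) → ends 18; tail pad 6 to reach multiple of 8; total 24 bytes, alignment 8
pid at 0 (size 1, align 1) → ends 1
pad 7 to align 8 for state
state at 8 (size 24, align 8) → ends 32
uid at 32 (size 4, align 4) → ends 36
cpu at 36 (size 2, align 2) → ends 38
pad 2 to align 8 for rss
rss at 40 (size 8, align 8) → ends 48
refcount at 48 (size 1, align 1) → ends 49
pad 3 to align 4 for lock
lock at 52 (size 4, align 4) → ends 56
start_time at 56 (size 4, align 4) → ends 60
tail pad 4 to reach multiple of 8
total 64 bytes, alignment 8
array of 24: 24 × 64 = 1536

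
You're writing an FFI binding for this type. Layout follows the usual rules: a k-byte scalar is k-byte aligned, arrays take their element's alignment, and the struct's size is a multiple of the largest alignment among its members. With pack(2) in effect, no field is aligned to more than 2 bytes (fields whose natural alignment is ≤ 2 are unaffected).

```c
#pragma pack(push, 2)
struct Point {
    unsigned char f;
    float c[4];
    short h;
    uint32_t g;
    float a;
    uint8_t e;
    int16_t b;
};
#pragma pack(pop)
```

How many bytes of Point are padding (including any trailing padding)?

@0: f [1B, align 1] → 1
+1 pad (align 2)
@2: c [16B, align 2] → 18
@18: h [2B, align 2] → 20
@20: g [4B, align 2] → 24
@24: a [4B, align 2] → 28
@28: e [1B, align 1] → 29
+1 pad (align 2)
@30: b [2B, align 2] → 32
size 32, align 2
data bytes 30, size 32 → padding 2

2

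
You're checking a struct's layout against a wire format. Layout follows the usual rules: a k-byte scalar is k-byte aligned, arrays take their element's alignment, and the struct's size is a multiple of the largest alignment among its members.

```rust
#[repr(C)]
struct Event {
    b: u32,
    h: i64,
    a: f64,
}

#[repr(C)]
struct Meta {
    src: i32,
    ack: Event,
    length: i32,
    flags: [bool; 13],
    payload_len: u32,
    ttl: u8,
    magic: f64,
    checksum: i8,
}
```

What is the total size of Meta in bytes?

Event: b at 0 (size 4, align 4) → ends 4; pad 4 to align 8 for h; h at 8 (size 8, align 8) → ends 16; a at 16 (size 8, align 8) → ends 24; total 24 bytes, alignment 8
src at 0 (size 4, align 4) → ends 4
pad 4 to align 8 for ack
ack at 8 (size 24, align 8) → ends 32
length at 32 (size 4, align 4) → ends 36
flags at 36 (size 13, align 1) → ends 49
pad 3 to align 4 for payload_len
payload_len at 52 (size 4, align 4) → ends 56
ttl at 56 (size 1, align 1) → ends 57
pad 7 to align 8 for magic
magic at 64 (size 8, align 8) → ends 72
checksum at 72 (size 1, align 1) → ends 73
tail pad 7 to reach multiple of 8
total 80 bytes, alignment 8

80 bytes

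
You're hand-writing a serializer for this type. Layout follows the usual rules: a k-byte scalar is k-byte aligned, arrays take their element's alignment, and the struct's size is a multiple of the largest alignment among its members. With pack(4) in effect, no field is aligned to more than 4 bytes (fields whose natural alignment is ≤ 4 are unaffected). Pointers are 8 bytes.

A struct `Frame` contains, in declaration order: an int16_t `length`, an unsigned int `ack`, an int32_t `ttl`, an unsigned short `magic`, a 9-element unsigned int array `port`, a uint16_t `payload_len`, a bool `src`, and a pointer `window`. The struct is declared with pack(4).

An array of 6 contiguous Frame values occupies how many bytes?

384

@0: length [2B, align 2] → 2
+2 pad (align 4)
@4: ack [4B, align 4] → 8
@8: ttl [4B, align 4] → 12
@12: magic [2B, align 2] → 14
+2 pad (align 4)
@16: port [36B, align 4] → 52
@52: payload_len [2B, align 2] → 54
@54: src [1B, align 1] → 55
+1 pad (align 4)
@56: window [8B, align 4] → 64
size 64, align 4
array of 6: 6 × 64 = 384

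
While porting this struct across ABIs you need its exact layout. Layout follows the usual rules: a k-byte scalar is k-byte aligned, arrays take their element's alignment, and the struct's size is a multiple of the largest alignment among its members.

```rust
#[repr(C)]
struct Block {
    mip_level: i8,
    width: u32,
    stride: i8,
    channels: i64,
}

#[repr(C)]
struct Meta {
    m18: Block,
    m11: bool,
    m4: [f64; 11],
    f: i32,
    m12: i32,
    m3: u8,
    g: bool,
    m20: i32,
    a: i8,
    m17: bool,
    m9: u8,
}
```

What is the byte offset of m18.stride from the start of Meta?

8

Block: mip_level at 0 (size 1, align 1) → ends 1; pad 3 to align 4 for width; width at 4 (size 4, align 4) → ends 8; stride at 8 (size 1, align 1) → ends 9; pad 7 to align 8 for channels; channels at 16 (size 8, align 8) → ends 24; total 24 bytes, alignment 8
m18 at 0 (size 24, align 8) → ends 24
within Block: stride at 8
0 + 8 = 8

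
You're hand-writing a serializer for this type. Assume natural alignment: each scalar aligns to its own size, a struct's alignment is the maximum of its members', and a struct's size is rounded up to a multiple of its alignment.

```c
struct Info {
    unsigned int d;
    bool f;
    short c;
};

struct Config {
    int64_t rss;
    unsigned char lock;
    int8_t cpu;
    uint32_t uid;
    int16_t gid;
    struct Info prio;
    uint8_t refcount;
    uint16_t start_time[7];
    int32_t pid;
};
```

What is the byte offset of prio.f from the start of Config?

24

Info: @0: d [4B, align 4] → 4; @4: f [1B, align 1] → 5; +1 pad (align 2); @6: c [2B, align 2] → 8; size 8, align 4
@0: rss [8B, align 8] → 8
@8: lock [1B, align 1] → 9
@9: cpu [1B, align 1] → 10
+2 pad (align 4)
@12: uid [4B, align 4] → 16
@16: gid [2B, align 2] → 18
+2 pad (align 4)
@20: prio [8B, align 4] → 28
within Info: f at 4
20 + 4 = 24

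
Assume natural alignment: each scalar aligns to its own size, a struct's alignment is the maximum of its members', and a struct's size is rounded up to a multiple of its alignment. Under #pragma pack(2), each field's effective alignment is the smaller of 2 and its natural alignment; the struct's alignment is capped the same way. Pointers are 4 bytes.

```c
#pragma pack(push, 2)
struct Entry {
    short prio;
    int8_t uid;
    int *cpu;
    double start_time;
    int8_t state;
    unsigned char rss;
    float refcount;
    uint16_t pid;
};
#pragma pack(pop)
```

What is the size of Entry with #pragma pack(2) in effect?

24

prio at 0 (size 2, align 2) → ends 2
uid at 2 (size 1, align 1) → ends 3
pad 1 to align 2 for cpu
cpu at 4 (size 4, align 2) → ends 8
start_time at 8 (size 8, align 2) → ends 16
state at 16 (size 1, align 1) → ends 17
rss at 17 (size 1, align 1) → ends 18
refcount at 18 (size 4, align 2) → ends 22
pid at 22 (size 2, align 2) → ends 24
total 24 bytes, alignment 2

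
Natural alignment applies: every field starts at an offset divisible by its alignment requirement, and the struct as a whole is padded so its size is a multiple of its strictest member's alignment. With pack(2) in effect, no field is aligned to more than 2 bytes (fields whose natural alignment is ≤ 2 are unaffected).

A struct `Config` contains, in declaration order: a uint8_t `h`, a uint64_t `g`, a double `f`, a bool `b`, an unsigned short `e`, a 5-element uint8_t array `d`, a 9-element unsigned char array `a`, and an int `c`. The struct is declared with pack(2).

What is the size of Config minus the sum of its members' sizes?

2

h at 0 (size 1, align 1) → ends 1
pad 1 to align 2 for g
g at 2 (size 8, align 2) → ends 10
f at 10 (size 8, align 2) → ends 18
b at 18 (size 1, align 1) → ends 19
pad 1 to align 2 for e
e at 20 (size 2, align 2) → ends 22
d at 22 (size 5, align 1) → ends 27
a at 27 (size 9, align 1) → ends 36
c at 36 (size 4, align 2) → ends 40
total 40 bytes, alignment 2
data bytes 38, size 40 → padding 2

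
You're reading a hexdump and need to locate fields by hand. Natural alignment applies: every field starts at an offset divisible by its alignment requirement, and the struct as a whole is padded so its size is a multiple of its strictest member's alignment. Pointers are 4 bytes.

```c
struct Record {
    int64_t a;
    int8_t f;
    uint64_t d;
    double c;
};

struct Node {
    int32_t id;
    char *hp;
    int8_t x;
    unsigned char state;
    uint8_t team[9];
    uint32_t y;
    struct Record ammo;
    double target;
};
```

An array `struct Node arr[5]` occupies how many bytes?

Record: a at 0 (size 8, align 8) → ends 8; f at 8 (size 1, align 1) → ends 9; pad 7 to align 8 for d; d at 16 (size 8, align 8) → ends 24; c at 24 (size 8, align 8) → ends 32; total 32 bytes, alignment 8
id at 0 (size 4, align 4) → ends 4
hp at 4 (size 4, align 4) → ends 8
x at 8 (size 1, align 1) → ends 9
state at 9 (size 1, align 1) → ends 10
team at 10 (size 9, align 1) → ends 19
pad 1 to align 4 for y
y at 20 (size 4, align 4) → ends 24
ammo at 24 (size 32, align 8) → ends 56
target at 56 (size 8, align 8) → ends 64
total 64 bytes, alignment 8
array of 5: 5 × 64 = 320

320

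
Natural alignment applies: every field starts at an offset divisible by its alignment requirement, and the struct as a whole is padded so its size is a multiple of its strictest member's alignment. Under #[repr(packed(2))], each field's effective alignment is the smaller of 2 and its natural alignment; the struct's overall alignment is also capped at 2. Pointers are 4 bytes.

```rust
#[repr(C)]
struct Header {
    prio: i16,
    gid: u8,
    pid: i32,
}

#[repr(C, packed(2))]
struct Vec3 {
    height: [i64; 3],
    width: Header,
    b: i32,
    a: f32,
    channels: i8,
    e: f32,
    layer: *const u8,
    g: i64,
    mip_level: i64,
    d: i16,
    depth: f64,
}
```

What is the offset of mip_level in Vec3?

Header: prio at 0 (size 2, align 2) → ends 2; gid at 2 (size 1, align 1) → ends 3; pad 1 to align 4 for pid; pid at 4 (size 4, align 4) → ends 8; total 8 bytes, alignment 4
height at 0 (size 24, align 2) → ends 24
width at 24 (size 8, align 2) → ends 32
b at 32 (size 4, align 2) → ends 36
a at 36 (size 4, align 2) → ends 40
channels at 40 (size 1, align 1) → ends 41
pad 1 to align 2 for e
e at 42 (size 4, align 2) → ends 46
layer at 46 (size 4, align 2) → ends 50
g at 50 (size 8, align 2) → ends 58
mip_level at 58 (size 8, align 2) → ends 66

58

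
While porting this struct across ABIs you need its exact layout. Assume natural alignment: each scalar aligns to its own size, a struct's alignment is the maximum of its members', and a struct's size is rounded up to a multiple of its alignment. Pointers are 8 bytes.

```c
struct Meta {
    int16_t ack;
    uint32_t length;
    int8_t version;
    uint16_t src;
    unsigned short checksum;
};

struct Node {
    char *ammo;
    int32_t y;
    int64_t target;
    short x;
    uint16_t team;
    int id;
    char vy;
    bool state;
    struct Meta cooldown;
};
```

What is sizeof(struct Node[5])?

280

Meta: @0: ack [2B, align 2] → 2; +2 pad (align 4); @4: length [4B, align 4] → 8; @8: version [1B, align 1] → 9; +1 pad (align 2); @10: src [2B, align 2] → 12; @12: checksum [2B, align 2] → 14; +2 tail pad (align 4); size 16, align 4
@0: ammo [8B, align 8] → 8
@8: y [4B, align 4] → 12
+4 pad (align 8)
@16: target [8B, align 8] → 24
@24: x [2B, align 2] → 26
@26: team [2B, align 2] → 28
@28: id [4B, align 4] → 32
@32: vy [1B, align 1] → 33
@33: state [1B, align 1] → 34
+2 pad (align 4)
@36: cooldown [16B, align 4] → 52
+4 tail pad (align 8)
size 56, align 8
array of 5: 5 × 56 = 280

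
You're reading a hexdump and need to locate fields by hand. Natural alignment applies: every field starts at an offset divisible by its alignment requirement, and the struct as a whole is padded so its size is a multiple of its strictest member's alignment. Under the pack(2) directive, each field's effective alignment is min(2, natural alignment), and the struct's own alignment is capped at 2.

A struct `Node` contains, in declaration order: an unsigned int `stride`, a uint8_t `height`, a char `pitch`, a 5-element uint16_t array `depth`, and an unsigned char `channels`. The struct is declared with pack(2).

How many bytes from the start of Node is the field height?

stride at 0 (size 4, align 2) → ends 4
height at 4 (size 1, align 1) → ends 5

4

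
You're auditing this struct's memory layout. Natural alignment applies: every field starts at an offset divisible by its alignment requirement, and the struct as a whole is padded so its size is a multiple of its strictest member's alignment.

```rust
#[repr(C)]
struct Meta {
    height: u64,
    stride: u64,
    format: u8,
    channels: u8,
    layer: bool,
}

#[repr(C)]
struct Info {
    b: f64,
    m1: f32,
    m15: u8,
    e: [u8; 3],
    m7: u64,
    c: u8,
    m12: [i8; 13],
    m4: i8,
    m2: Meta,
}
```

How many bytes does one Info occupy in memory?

64 bytes

Meta: @0: height [8B, align 8] → 8; @8: stride [8B, align 8] → 16; @16: format [1B, align 1] → 17; @17: channels [1B, align 1] → 18; @18: layer [1B, align 1] → 19; +5 tail pad (align 8); size 24, align 8
@0: b [8B, align 8] → 8
@8: m1 [4B, align 4] → 12
@12: m15 [1B, align 1] → 13
@13: e [3B, align 1] → 16
@16: m7 [8B, align 8] → 24
@24: c [1B, align 1] → 25
@25: m12 [13B, align 1] → 38
@38: m4 [1B, align 1] → 39
+1 pad (align 8)
@40: m2 [24B, align 8] → 64
size 64, align 8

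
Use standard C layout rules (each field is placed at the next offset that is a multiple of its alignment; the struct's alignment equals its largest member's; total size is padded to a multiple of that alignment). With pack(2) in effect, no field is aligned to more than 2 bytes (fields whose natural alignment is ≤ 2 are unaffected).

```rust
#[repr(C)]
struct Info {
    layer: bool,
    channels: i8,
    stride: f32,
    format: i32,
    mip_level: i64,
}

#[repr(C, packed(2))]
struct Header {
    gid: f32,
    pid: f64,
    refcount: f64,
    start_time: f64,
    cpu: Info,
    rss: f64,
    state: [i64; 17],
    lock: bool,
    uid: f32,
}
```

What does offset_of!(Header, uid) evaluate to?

Info: layer at 0 (size 1, align 1) → ends 1; channels at 1 (size 1, align 1) → ends 2; pad 2 to align 4 for stride; stride at 4 (size 4, align 4) → ends 8; format at 8 (size 4, align 4) → ends 12; pad 4 to align 8 for mip_level; mip_level at 16 (size 8, align 8) → ends 24; total 24 bytes, alignment 8
gid at 0 (size 4, align 2) → ends 4
pid at 4 (size 8, align 2) → ends 12
refcount at 12 (size 8, align 2) → ends 20
start_time at 20 (size 8, align 2) → ends 28
cpu at 28 (size 24, align 2) → ends 52
rss at 52 (size 8, align 2) → ends 60
state at 60 (size 136, align 2) → ends 196
lock at 196 (size 1, align 1) → ends 197
pad 1 to align 2 for uid
uid at 198 (size 4, align 2) → ends 202

198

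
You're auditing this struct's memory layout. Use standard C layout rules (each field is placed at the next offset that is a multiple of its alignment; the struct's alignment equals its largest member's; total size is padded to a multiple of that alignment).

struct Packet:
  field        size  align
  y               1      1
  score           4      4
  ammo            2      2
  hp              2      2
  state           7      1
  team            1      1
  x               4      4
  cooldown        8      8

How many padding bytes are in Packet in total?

3

@0: y [1B, align 1] → 1
+3 pad (align 4)
@4: score [4B, align 4] → 8
@8: ammo [2B, align 2] → 10
@10: hp [2B, align 2] → 12
@12: state [7B, align 1] → 19
@19: team [1B, align 1] → 20
@20: x [4B, align 4] → 24
@24: cooldown [8B, align 8] → 32
size 32, align 8
data bytes 29, size 32 → padding 3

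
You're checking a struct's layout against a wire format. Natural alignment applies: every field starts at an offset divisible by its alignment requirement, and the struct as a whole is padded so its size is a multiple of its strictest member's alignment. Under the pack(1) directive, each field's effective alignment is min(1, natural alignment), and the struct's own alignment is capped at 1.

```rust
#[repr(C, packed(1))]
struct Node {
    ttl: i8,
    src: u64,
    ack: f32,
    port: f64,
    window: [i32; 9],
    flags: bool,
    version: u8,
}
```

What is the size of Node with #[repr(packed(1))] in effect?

59

@0: ttl [1B, align 1] → 1
@1: src [8B, align 1] → 9
@9: ack [4B, align 1] → 13
@13: port [8B, align 1] → 21
@21: window [36B, align 1] → 57
@57: flags [1B, align 1] → 58
@58: version [1B, align 1] → 59
size 59, align 1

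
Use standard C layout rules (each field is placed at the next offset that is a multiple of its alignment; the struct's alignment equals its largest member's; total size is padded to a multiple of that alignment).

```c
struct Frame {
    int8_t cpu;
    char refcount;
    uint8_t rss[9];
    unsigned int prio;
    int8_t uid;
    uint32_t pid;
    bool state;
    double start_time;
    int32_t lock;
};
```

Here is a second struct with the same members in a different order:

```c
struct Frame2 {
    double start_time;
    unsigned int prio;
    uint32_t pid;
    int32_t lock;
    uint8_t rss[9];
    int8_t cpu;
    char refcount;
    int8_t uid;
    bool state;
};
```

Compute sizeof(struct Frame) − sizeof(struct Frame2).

cpu at 0 (size 1, align 1) → ends 1
refcount at 1 (size 1, align 1) → ends 2
rss at 2 (size 9, align 1) → ends 11
pad 1 to align 4 for prio
prio at 12 (size 4, align 4) → ends 16
uid at 16 (size 1, align 1) → ends 17
pad 3 to align 4 for pid
pid at 20 (size 4, align 4) → ends 24
state at 24 (size 1, align 1) → ends 25
pad 7 to align 8 for start_time
start_time at 32 (size 8, align 8) → ends 40
lock at 40 (size 4, align 4) → ends 44
tail pad 4 to reach multiple of 8
total 48 bytes, alignment 8
— Frame2 —
start_time at 0 (size 8, align 8) → ends 8
prio at 8 (size 4, align 4) → ends 12
pid at 12 (size 4, align 4) → ends 16
lock at 16 (size 4, align 4) → ends 20
rss at 20 (size 9, align 1) → ends 29
cpu at 29 (size 1, align 1) → ends 30
refcount at 30 (size 1, align 1) → ends 31
uid at 31 (size 1, align 1) → ends 32
state at 32 (size 1, align 1) → ends 33
tail pad 7 to reach multiple of 8
total 40 bytes, alignment 8
48 − 40 = 8

8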